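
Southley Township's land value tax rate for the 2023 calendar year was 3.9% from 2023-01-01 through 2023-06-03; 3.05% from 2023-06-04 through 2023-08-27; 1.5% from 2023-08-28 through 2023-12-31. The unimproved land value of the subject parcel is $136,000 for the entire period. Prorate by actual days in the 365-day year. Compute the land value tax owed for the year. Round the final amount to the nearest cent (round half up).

2023-01-01 to 2023-06-03: 154 days at 3.9% → $136,000 × 3.9% × 154/365 = $2,237.8521
2023-06-04 to 2023-08-27: 85 days at 3.05% → $136,000 × 3.05% × 85/365 = $965.9726
2023-08-28 to 2023-12-31: 126 days at 1.5% → $136,000 × 1.5% × 126/365 = $704.2192
Total = $3,908.0438

$3,908.04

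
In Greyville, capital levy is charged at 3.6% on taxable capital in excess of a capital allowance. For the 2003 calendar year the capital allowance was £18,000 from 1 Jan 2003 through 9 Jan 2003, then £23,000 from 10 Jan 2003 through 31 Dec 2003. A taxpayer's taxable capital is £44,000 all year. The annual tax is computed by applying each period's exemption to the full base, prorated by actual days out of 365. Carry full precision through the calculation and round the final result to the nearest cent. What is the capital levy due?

1 Jan – 9 Jan 2003: 9 days, exemption £18,000 → (£44,000 − £18,000) × 3.6% × 9/365 = £23.0795
10 Jan – 31 Dec 2003: 356 days, exemption £23,000 → (£44,000 − £23,000) × 3.6% × 356/365 = £737.3589
Total = £760.4384

£760.44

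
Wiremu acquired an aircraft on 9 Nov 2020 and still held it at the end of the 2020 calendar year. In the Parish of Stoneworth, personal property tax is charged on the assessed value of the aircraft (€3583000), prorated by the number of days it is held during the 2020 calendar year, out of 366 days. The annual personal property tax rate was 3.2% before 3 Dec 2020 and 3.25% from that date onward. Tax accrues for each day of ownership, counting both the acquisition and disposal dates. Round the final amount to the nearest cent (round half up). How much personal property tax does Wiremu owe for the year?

€16745.14

9 Nov – 2 Dec 2020: 24 days at 3.2% → €3583000 × 3.2% × 24/366 = €7518.4262
3 Dec – 31 Dec 2020: 29 days at 3.25% → €3583000 × 3.25% × 29/366 = €9226.7145
Total = €16745.1407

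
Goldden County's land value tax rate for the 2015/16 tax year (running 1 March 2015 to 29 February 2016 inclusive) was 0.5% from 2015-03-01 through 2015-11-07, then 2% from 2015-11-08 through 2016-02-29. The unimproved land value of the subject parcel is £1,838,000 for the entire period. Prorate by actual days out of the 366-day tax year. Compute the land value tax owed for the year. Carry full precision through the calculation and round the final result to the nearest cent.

£17,777.38

2015-03-01 to 2015-11-07: 252 days at 0.5% → £1,838,000 × 0.5% × 252/366 = £6,327.5410
2015-11-08 to 2016-02-29: 114 days at 2% → £1,838,000 × 2% × 114/366 = £11,449.8361
Total = £17,777.3770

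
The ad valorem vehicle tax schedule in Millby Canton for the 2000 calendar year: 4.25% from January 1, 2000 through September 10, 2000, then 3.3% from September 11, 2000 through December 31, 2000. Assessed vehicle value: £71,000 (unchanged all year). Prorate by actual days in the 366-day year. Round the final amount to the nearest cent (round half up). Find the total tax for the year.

£2,811.10

January 1 – September 10, 2000: 254 days at 4.25% → £71,000 × 4.25% × 254/366 = £2,094.1120
September 11 – December 31, 2000: 112 days at 3.3% → £71,000 × 3.3% × 112/366 = £716.9836
Total = £2,811.0956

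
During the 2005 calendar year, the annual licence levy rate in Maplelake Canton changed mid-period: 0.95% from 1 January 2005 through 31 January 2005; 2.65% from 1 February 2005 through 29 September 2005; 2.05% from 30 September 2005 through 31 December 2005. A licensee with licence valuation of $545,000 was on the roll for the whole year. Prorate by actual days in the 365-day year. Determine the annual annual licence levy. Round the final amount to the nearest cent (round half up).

1 January – 31 January 2005: 31 days at 0.95% → $545,000 × 0.95% × 31/365 = $439.7329
1 February – 29 September 2005: 241 days at 2.65% → $545,000 × 2.65% × 241/365 = $9,536.0068
30 September – 31 December 2005: 93 days at 2.05% → $545,000 × 2.05% × 93/365 = $2,846.6918
Total = $12,822.4315

$12,822.43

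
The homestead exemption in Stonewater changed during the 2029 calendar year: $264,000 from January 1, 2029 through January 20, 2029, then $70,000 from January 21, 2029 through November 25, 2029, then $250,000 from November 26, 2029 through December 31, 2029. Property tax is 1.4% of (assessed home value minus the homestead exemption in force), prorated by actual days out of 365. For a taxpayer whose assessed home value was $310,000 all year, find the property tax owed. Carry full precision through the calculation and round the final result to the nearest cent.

January 1 – January 20, 2029: 20 days, exemption $264,000 → ($310,000 − $264,000) × 1.4% × 20/365 = $35.2877
January 21 – November 25, 2029: 309 days, exemption $70,000 → ($310,000 − $70,000) × 1.4% × 309/365 = $2,844.4932
November 26 – December 31, 2029: 36 days, exemption $250,000 → ($310,000 − $250,000) × 1.4% × 36/365 = $82.8493
Total = $2,962.6301

$2,962.63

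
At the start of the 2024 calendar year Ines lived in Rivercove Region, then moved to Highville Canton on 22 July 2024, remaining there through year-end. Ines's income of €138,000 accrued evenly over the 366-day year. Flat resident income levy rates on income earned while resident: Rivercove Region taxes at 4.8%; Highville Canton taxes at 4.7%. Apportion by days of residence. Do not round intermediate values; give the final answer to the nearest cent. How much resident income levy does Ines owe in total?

Rivercove Region, 1 January – 21 July 2024: 203 days → €138,000 × 4.8% × 203/366 = €3,673.9672
Highville Canton, 22 July – 31 December 2024: 163 days → €138,000 × 4.7% × 163/366 = €2,888.5738
Total = €6,562.5410

€6,562.54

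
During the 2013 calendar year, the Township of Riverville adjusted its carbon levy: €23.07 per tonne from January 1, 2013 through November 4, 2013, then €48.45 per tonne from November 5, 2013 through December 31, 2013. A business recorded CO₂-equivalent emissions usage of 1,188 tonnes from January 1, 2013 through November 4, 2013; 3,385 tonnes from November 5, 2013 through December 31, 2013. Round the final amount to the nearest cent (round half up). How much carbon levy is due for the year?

January 1 – November 4, 2013: 1,188 tonnes at €23.07/tonne → €27,407.16
November 5 – December 31, 2013: 3,385 tonnes at €48.45/tonne → €164,003.25

€191,410.41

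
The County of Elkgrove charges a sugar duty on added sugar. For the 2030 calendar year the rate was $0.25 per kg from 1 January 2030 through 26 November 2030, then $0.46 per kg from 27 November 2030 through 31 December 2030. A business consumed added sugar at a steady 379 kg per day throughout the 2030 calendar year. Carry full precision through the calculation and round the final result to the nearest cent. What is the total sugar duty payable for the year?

$37,369.40

1 January – 26 November 2030: 330 days × 379 kg/day = 125,070 kg at $0.25/kg → $31,267.50
27 November – 31 December 2030: 35 days × 379 kg/day = 13,265 kg at $0.46/kg → $6,101.90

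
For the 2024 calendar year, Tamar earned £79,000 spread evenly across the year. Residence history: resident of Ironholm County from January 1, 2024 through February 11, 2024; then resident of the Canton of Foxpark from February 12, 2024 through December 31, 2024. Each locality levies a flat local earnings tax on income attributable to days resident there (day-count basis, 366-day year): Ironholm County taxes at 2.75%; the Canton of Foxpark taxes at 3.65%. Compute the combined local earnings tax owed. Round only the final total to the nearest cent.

£2,801.91

Ironholm County, January 1 – February 11, 2024: 42 days → £79,000 × 2.75% × 42/366 = £249.3033
The Canton of Foxpark, February 12 – December 31, 2024: 324 days → £79,000 × 3.65% × 324/366 = £2,552.6066
Total = £2,801.9098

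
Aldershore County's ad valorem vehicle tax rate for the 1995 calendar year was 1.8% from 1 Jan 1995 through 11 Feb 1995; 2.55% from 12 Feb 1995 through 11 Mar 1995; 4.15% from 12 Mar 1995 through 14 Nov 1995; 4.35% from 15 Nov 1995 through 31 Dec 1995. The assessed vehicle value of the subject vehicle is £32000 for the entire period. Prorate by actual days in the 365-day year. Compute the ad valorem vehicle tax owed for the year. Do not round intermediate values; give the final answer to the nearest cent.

£1210.43

1 Jan – 11 Feb 1995: 42 days at 1.8% → £32000 × 1.8% × 42/365 = £66.2795
12 Feb – 11 Mar 1995: 28 days at 2.55% → £32000 × 2.55% × 28/365 = £62.5973
12 Mar – 14 Nov 1995: 248 days at 4.15% → £32000 × 4.15% × 248/365 = £902.3123
15 Nov – 31 Dec 1995: 47 days at 4.35% → £32000 × 4.35% × 47/365 = £179.2438
Total = £1210.4329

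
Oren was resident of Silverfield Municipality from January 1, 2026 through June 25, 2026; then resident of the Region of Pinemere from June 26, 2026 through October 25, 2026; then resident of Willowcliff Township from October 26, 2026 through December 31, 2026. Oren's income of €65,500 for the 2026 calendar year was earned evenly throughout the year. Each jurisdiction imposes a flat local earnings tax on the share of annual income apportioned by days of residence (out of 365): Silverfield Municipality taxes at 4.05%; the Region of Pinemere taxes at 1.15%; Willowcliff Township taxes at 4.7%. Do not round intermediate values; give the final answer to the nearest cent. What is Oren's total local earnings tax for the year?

Silverfield Municipality, January 1 – June 25, 2026: 176 days → €65,500 × 4.05% × 176/365 = €1,279.1342
The Region of Pinemere, June 26 – October 25, 2026: 122 days → €65,500 × 1.15% × 122/365 = €251.7712
Willowcliff Township, October 26 – December 31, 2026: 67 days → €65,500 × 4.7% × 67/365 = €565.0945
Total = €2,096.0000

€2,096.00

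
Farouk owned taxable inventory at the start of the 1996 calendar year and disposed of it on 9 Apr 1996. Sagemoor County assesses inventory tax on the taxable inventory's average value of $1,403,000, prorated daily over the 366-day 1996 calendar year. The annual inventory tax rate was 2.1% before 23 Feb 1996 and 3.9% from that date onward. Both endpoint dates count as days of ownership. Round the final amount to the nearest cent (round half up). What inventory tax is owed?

$11,293.00

1 Jan – 22 Feb 1996: 53 days at 2.1% → $1,403,000 × 2.1% × 53/366 = $4,266.5000
23 Feb – 9 Apr 1996: 47 days at 3.9% → $1,403,000 × 3.9% × 47/366 = $7,026.5000
Total = $11,293.0000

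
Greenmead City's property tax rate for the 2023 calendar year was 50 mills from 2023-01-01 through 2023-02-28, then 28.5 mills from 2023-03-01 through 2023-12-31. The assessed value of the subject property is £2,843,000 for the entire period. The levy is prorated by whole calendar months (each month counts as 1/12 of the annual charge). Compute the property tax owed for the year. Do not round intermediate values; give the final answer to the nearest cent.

£91,212.92

2023-01-01 to 2023-02-28: 2 months at 50 mills → £2,843,000 × 5% × 2/12 = £23,691.6667
2023-03-01 to 2023-12-31: 10 months at 28.5 mills → £2,843,000 × 2.85% × 10/12 = £67,521.2500
Total = £91,212.9167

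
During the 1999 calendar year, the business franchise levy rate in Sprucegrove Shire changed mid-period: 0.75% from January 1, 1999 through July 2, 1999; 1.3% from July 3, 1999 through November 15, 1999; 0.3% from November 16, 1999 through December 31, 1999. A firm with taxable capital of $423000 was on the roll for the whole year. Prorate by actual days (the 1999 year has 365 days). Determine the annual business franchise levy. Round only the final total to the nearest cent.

January 1 – July 2, 1999: 183 days at 0.75% → $423000 × 0.75% × 183/365 = $1590.5959
July 3 – November 15, 1999: 136 days at 1.3% → $423000 × 1.3% × 136/365 = $2048.9425
November 16 – December 31, 1999: 46 days at 0.3% → $423000 × 0.3% × 46/365 = $159.9288
Total = $3799.4671

$3799.47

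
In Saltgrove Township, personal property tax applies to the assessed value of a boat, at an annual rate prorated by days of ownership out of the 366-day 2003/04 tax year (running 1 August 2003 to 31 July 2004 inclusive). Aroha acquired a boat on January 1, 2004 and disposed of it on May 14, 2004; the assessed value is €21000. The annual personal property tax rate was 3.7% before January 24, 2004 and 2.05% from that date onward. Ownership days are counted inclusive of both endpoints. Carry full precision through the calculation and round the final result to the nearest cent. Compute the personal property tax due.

€180.57

January 1 – January 23, 2004: 23 days at 3.7% → €21000 × 3.7% × 23/366 = €48.8279
January 24 – May 14, 2004: 112 days at 2.05% → €21000 × 2.05% × 112/366 = €131.7377
Total = €180.5656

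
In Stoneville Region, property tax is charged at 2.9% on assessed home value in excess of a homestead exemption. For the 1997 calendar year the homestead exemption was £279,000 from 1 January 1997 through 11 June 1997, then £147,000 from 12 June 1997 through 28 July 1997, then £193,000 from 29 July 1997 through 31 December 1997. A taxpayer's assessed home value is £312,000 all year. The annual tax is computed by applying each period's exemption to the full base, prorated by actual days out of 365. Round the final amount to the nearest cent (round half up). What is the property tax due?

1 January – 11 June 1997: 162 days, exemption £279,000 → (£312,000 − £279,000) × 2.9% × 162/365 = £424.7507
12 June – 28 July 1997: 47 days, exemption £147,000 → (£312,000 − £147,000) × 2.9% × 47/365 = £616.1507
29 July – 31 December 1997: 156 days, exemption £193,000 → (£312,000 − £193,000) × 2.9% × 156/365 = £1,474.9479
Total = £2,515.8493

£2,515.85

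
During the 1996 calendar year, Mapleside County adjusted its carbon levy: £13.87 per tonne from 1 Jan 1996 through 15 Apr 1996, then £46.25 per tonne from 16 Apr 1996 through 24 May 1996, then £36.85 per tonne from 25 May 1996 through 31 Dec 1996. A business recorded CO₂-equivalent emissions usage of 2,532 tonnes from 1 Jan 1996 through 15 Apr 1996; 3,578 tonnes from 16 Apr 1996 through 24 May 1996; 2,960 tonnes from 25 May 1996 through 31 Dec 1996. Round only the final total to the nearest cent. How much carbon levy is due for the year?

£309677.34

1 Jan – 15 Apr 1996: 2,532 tonnes at £13.87/tonne → £35118.84
16 Apr – 24 May 1996: 3,578 tonnes at £46.25/tonne → £165482.50
25 May – 31 Dec 1996: 2,960 tonnes at £36.85/tonne → £109076.00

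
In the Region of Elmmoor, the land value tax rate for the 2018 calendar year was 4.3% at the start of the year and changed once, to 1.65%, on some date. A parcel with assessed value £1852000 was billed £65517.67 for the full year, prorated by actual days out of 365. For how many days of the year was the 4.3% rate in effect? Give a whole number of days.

Let d = days at the first rate; then 365 − d days at the second rate.
£1852000 × [4.3%·d + 1.65%·(365−d)] / 365 = £65517.67
Solving gives d = 260, so the new rate took effect on 18 Sep 2018.

260 days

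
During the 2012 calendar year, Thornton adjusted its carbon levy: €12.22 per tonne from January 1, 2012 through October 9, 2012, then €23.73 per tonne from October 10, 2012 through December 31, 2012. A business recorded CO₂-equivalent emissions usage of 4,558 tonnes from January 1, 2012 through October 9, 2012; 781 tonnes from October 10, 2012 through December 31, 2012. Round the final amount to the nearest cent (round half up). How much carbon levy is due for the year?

€74231.89

January 1 – October 9, 2012: 4,558 tonnes at €12.22/tonne → €55698.76
October 10 – December 31, 2012: 781 tonnes at €23.73/tonne → €18533.13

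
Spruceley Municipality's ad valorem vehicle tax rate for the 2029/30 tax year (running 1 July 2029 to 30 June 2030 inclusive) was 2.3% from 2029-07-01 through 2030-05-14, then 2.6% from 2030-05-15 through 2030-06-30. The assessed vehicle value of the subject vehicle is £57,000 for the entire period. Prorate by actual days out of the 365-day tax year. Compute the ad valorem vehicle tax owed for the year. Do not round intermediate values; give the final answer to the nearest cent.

£1,333.02

2029-07-01 to 2030-05-14: 318 days at 2.3% → £57,000 × 2.3% × 318/365 = £1,142.1863
2030-05-15 to 2030-06-30: 47 days at 2.6% → £57,000 × 2.6% × 47/365 = £190.8329
Total = £1,333.0192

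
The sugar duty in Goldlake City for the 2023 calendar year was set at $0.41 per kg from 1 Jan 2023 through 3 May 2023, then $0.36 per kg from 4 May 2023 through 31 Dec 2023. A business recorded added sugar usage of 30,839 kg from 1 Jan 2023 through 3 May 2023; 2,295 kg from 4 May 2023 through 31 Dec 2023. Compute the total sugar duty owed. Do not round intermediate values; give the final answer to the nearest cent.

1 Jan – 3 May 2023: 30,839 kg at $0.41/kg → $12,643.99
4 May – 31 Dec 2023: 2,295 kg at $0.36/kg → $826.20

$13,470.19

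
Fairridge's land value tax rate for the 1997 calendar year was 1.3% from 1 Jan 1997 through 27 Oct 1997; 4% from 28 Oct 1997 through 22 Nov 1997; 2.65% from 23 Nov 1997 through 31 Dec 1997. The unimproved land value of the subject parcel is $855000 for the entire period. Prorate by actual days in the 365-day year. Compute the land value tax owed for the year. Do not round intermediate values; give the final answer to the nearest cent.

$13992.72

1 Jan – 27 Oct 1997: 300 days at 1.3% → $855000 × 1.3% × 300/365 = $9135.6164
28 Oct – 22 Nov 1997: 26 days at 4% → $855000 × 4% × 26/365 = $2436.1644
23 Nov – 31 Dec 1997: 39 days at 2.65% → $855000 × 2.65% × 39/365 = $2420.9384
Total = $13992.7192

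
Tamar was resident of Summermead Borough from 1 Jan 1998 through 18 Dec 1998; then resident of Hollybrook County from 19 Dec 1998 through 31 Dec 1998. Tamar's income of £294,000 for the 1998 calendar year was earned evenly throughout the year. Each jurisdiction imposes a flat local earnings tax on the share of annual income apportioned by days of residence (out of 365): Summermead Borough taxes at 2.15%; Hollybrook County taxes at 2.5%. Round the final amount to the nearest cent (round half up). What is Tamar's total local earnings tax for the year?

Summermead Borough, 1 Jan – 18 Dec 1998: 352 days → £294,000 × 2.15% × 352/365 = £6,095.8685
Hollybrook County, 19 Dec – 31 Dec 1998: 13 days → £294,000 × 2.5% × 13/365 = £261.7808
Total = £6,357.6493

£6,357.65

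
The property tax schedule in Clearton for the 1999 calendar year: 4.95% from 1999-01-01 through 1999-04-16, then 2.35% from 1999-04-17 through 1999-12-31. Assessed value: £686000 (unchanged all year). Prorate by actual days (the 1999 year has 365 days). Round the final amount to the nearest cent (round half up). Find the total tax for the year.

£21300.77

1999-01-01 to 1999-04-16: 106 days at 4.95% → £686000 × 4.95% × 106/365 = £9861.4849
1999-04-17 to 1999-12-31: 259 days at 2.35% → £686000 × 2.35% × 259/365 = £11439.2849
Total = £21300.7699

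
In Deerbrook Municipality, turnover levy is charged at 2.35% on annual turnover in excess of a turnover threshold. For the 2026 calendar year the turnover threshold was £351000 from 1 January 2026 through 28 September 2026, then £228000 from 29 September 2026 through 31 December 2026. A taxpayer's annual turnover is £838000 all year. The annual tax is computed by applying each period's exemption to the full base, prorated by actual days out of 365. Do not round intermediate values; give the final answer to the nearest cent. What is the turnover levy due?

£12188.90

1 January – 28 September 2026: 271 days, exemption £351000 → (£838000 − £351000) × 2.35% × 271/365 = £8497.1493
29 September – 31 December 2026: 94 days, exemption £228000 → (£838000 − £228000) × 2.35% × 94/365 = £3691.7534
Total = £12188.9027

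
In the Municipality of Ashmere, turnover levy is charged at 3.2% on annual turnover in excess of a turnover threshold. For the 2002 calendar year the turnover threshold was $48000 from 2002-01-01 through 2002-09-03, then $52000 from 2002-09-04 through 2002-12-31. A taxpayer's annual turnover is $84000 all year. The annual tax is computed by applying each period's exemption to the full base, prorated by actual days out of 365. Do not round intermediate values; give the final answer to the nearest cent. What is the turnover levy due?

$1110.27

2002-01-01 to 2002-09-03: 246 days, exemption $48000 → ($84000 − $48000) × 3.2% × 246/365 = $776.4164
2002-09-04 to 2002-12-31: 119 days, exemption $52000 → ($84000 − $52000) × 3.2% × 119/365 = $333.8521
Total = $1110.2685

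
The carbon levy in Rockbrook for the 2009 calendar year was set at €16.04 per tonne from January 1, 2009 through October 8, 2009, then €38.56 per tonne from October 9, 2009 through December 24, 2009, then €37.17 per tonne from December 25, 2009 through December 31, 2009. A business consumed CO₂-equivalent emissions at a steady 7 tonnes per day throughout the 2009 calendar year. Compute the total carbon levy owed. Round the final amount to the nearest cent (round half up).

January 1 – October 8, 2009: 281 days × 7 tonnes/day = 1,967 tonnes at €16.04/tonne → €31,550.68
October 9 – December 24, 2009: 77 days × 7 tonnes/day = 539 tonnes at €38.56/tonne → €20,783.84
December 25 – December 31, 2009: 7 days × 7 tonnes/day = 49 tonnes at €37.17/tonne → €1,821.33

€54,155.85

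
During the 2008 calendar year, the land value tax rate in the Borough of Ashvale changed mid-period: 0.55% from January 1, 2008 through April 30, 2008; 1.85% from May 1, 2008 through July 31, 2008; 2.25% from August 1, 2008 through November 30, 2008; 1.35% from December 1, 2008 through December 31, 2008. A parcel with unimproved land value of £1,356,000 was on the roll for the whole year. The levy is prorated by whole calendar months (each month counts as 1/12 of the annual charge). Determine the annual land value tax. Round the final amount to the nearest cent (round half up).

£20,453.00

January 1 – April 30, 2008: 4 months at 0.55% → £1,356,000 × 0.55% × 4/12 = £2,486.0000
May 1 – July 31, 2008: 3 months at 1.85% → £1,356,000 × 1.85% × 3/12 = £6,271.5000
August 1 – November 30, 2008: 4 months at 2.25% → £1,356,000 × 2.25% × 4/12 = £10,170.0000
December 1 – December 31, 2008: 1 month at 1.35% → £1,356,000 × 1.35% × 1/12 = £1,525.5000
Total = £20,453.0000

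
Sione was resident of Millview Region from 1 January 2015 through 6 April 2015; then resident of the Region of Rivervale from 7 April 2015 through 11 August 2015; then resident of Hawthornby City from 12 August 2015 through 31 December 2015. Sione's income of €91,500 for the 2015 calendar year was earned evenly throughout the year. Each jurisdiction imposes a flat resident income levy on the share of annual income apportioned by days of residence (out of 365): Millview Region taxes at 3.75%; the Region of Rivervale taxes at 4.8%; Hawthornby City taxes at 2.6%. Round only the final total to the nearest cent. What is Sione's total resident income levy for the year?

Millview Region, 1 January – 6 April 2015: 96 days → €91,500 × 3.75% × 96/365 = €902.4658
The Region of Rivervale, 7 April – 11 August 2015: 127 days → €91,500 × 4.8% × 127/365 = €1,528.1753
Hawthornby City, 12 August – 31 December 2015: 142 days → €91,500 × 2.6% × 142/365 = €925.5288
Total = €3,356.1699

€3,356.17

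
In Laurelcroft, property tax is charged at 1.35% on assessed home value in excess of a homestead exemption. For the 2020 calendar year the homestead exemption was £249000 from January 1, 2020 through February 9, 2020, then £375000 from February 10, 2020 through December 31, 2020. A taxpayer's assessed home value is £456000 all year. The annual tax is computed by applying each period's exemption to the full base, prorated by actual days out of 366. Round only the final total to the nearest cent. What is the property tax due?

£1279.40

January 1 – February 9, 2020: 40 days, exemption £249000 → (£456000 − £249000) × 1.35% × 40/366 = £305.4098
February 10 – December 31, 2020: 326 days, exemption £375000 → (£456000 − £375000) × 1.35% × 326/366 = £973.9918
Total = £1279.4016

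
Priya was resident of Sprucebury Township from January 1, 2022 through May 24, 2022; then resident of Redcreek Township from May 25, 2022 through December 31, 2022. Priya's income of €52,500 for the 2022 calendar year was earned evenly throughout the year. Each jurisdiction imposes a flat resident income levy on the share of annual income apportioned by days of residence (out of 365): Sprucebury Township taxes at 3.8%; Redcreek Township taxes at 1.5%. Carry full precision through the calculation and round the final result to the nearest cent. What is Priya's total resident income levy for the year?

€1,263.88

Sprucebury Township, January 1 – May 24, 2022: 144 days → €52,500 × 3.8% × 144/365 = €787.0685
Redcreek Township, May 25 – December 31, 2022: 221 days → €52,500 × 1.5% × 221/365 = €476.8151
Total = €1,263.8836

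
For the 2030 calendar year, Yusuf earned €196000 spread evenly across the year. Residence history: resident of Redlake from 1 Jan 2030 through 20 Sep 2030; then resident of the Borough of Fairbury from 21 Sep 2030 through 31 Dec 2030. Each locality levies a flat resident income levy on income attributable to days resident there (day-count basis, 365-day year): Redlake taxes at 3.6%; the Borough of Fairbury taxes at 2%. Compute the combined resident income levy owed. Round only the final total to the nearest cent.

€6179.64

Redlake, 1 Jan – 20 Sep 2030: 263 days → €196000 × 3.6% × 263/365 = €5084.1863
The Borough of Fairbury, 21 Sep – 31 Dec 2030: 102 days → €196000 × 2% × 102/365 = €1095.4521
Total = €6179.6384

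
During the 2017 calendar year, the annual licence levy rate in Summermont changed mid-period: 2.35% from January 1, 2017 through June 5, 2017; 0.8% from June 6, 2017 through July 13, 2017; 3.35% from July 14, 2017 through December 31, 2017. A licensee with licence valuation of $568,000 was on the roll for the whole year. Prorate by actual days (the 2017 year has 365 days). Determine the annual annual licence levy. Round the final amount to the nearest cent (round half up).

$15,092.46

January 1 – June 5, 2017: 156 days at 2.35% → $568,000 × 2.35% × 156/365 = $5,704.8986
June 6 – July 13, 2017: 38 days at 0.8% → $568,000 × 0.8% × 38/365 = $473.0740
July 14 – December 31, 2017: 171 days at 3.35% → $568,000 × 3.35% × 171/365 = $8,914.4877
Total = $15,092.4603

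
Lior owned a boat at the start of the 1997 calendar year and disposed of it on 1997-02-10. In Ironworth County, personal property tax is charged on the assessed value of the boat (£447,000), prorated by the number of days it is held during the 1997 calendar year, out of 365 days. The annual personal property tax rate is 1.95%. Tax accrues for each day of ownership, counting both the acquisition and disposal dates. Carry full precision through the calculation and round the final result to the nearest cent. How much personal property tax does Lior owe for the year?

£979.11

Days held (1997-01-01 to 1997-02-10): 41 out of 365
Tax = £447,000 × 1.95% × 41/365 = £979.1137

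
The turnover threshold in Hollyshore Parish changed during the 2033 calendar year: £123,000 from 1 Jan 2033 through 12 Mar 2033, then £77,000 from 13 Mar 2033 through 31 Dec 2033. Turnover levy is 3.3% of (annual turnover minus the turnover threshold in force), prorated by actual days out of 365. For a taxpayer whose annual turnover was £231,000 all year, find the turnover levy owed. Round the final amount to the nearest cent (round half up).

£4,786.72

1 Jan – 12 Mar 2033: 71 days, exemption £123,000 → (£231,000 − £123,000) × 3.3% × 71/365 = £693.2712
13 Mar – 31 Dec 2033: 294 days, exemption £77,000 → (£231,000 − £77,000) × 3.3% × 294/365 = £4,093.4466
Total = £4,786.7178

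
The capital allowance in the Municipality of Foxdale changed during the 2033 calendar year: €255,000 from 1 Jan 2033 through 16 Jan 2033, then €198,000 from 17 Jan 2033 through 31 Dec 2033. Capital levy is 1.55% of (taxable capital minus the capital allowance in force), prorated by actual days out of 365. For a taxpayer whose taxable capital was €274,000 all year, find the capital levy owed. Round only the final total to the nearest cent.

1 Jan – 16 Jan 2033: 16 days, exemption €255,000 → (€274,000 − €255,000) × 1.55% × 16/365 = €12.9096
17 Jan – 31 Dec 2033: 349 days, exemption €198,000 → (€274,000 − €198,000) × 1.55% × 349/365 = €1,126.3616
Total = €1,139.2712

€1,139.27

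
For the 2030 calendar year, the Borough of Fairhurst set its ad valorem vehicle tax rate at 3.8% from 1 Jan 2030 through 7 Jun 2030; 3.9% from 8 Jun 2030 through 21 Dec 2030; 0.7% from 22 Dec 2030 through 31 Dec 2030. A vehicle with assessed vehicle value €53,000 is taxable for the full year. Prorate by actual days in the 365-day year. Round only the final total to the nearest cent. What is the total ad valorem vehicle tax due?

€1,997.59

1 Jan – 7 Jun 2030: 158 days at 3.8% → €53,000 × 3.8% × 158/365 = €871.8137
8 Jun – 21 Dec 2030: 197 days at 3.9% → €53,000 × 3.9% × 197/365 = €1,115.6137
22 Dec – 31 Dec 2030: 10 days at 0.7% → €53,000 × 0.7% × 10/365 = €10.1644
Total = €1,997.5918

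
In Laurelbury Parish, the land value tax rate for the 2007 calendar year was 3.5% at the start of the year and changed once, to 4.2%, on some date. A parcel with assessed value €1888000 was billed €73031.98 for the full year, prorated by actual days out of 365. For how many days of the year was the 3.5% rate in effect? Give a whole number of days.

Let d = days at the first rate; then 365 − d days at the second rate.
€1888000 × [3.5%·d + 4.2%·(365−d)] / 365 = €73031.98
Solving gives d = 173, so the new rate took effect on 23 June 2007.

173 days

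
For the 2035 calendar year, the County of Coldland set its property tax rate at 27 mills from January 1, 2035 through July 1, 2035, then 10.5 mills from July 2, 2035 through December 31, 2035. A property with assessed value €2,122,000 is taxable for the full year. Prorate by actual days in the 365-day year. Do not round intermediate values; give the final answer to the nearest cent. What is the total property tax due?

€39,739.54

January 1 – July 1, 2035: 182 days at 27 mills → €2,122,000 × 2.7% × 182/365 = €28,568.5151
July 2 – December 31, 2035: 183 days at 10.5 mills → €2,122,000 × 1.05% × 183/365 = €11,171.0219
Total = €39,739.5370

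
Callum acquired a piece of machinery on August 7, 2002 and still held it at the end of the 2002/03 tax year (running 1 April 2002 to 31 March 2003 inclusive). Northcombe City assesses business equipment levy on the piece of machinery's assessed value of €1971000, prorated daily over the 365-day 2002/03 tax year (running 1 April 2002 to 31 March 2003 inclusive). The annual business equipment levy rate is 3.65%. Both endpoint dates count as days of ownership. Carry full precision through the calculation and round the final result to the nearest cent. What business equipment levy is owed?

Days held (August 7, 2002 – March 31, 2003): 237 out of 365
Tax = €1971000 × 3.65% × 237/365 = €46712.7000

€46712.70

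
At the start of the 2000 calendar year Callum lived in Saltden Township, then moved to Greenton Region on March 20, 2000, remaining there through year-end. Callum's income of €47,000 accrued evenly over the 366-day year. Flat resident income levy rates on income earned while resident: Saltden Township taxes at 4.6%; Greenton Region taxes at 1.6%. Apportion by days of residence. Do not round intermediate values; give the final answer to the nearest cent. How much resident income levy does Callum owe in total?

€1,056.34

Saltden Township, January 1 – March 19, 2000: 79 days → €47,000 × 4.6% × 79/366 = €466.6612
Greenton Region, March 20 – December 31, 2000: 287 days → €47,000 × 1.6% × 287/366 = €589.6831
Total = €1,056.3443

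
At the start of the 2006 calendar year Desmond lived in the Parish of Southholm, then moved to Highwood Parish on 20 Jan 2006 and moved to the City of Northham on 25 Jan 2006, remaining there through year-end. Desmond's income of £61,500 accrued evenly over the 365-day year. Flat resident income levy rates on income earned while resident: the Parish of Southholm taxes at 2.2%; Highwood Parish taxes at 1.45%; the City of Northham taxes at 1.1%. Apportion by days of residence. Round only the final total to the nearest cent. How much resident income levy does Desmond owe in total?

The Parish of Southholm, 1 Jan – 19 Jan 2006: 19 days → £61,500 × 2.2% × 19/365 = £70.4301
Highwood Parish, 20 Jan – 24 Jan 2006: 5 days → £61,500 × 1.45% × 5/365 = £12.2158
The City of Northham, 25 Jan – 31 Dec 2006: 341 days → £61,500 × 1.1% × 341/365 = £632.0178
Total = £714.6637

£714.66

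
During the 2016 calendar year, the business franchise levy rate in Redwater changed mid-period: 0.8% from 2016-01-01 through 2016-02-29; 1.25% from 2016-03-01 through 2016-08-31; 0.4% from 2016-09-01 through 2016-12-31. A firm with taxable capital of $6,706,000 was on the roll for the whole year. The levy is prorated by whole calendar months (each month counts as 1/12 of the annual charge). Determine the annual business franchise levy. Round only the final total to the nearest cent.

$59,795.17

2016-01-01 to 2016-02-29: 2 months at 0.8% → $6,706,000 × 0.8% × 2/12 = $8,941.3333
2016-03-01 to 2016-08-31: 6 months at 1.25% → $6,706,000 × 1.25% × 6/12 = $41,912.5000
2016-09-01 to 2016-12-31: 4 months at 0.4% → $6,706,000 × 0.4% × 4/12 = $8,941.3333
Total = $59,795.1667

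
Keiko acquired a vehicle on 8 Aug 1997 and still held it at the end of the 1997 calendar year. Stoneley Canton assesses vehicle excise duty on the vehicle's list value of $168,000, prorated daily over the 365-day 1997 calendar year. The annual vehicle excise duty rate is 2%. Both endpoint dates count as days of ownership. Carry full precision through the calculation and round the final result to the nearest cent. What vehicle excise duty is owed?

Days held (8 Aug – 31 Dec 1997): 146 out of 365
Tax = $168,000 × 2% × 146/365 = $1,344.0000

$1,344.00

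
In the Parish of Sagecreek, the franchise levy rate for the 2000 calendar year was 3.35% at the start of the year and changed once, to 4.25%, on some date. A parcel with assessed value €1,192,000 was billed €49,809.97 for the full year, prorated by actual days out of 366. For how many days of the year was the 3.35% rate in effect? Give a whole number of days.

Let d = days at the first rate; then 366 − d days at the second rate.
€1,192,000 × [3.35%·d + 4.25%·(366−d)] / 366 = €49,809.97
Solving gives d = 29, so the new rate took effect on 30 Jan 2000.

29 days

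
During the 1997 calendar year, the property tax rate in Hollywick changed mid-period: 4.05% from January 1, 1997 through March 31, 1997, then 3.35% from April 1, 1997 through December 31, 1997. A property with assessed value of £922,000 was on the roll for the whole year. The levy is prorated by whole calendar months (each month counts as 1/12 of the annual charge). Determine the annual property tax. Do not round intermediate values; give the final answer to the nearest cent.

£32,500.50

January 1 – March 31, 1997: 3 months at 4.05% → £922,000 × 4.05% × 3/12 = £9,335.2500
April 1 – December 31, 1997: 9 months at 3.35% → £922,000 × 3.35% × 9/12 = £23,165.2500
Total = £32,500.5000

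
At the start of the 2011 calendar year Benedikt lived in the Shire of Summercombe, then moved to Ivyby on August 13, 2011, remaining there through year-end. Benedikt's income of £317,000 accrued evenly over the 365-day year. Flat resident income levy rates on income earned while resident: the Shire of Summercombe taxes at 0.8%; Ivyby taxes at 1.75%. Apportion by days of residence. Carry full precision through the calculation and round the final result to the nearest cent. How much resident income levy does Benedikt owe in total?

£3,699.35

The Shire of Summercombe, January 1 – August 12, 2011: 224 days → £317,000 × 0.8% × 224/365 = £1,556.3397
Ivyby, August 13 – December 31, 2011: 141 days → £317,000 × 1.75% × 141/365 = £2,143.0068
Total = £3,699.3466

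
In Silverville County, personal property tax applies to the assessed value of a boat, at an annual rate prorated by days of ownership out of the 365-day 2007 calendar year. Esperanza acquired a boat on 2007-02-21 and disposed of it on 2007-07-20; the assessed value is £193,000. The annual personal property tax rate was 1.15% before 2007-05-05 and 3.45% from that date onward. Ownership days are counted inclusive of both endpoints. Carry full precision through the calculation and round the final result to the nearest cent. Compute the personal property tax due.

2007-02-21 to 2007-05-04: 73 days at 1.15% → £193,000 × 1.15% × 73/365 = £443.9000
2007-05-05 to 2007-07-20: 77 days at 3.45% → £193,000 × 3.45% × 77/365 = £1,404.6699
Total = £1,848.5699

£1,848.57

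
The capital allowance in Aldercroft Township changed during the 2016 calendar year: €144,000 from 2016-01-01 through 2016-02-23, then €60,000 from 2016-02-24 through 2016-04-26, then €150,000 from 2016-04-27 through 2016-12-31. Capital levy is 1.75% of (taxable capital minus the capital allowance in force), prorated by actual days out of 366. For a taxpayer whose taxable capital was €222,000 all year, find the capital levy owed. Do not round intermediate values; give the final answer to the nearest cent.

€1,546.60

2016-01-01 to 2016-02-23: 54 days, exemption €144,000 → (€222,000 − €144,000) × 1.75% × 54/366 = €201.3934
2016-02-24 to 2016-04-26: 63 days, exemption €60,000 → (€222,000 − €60,000) × 1.75% × 63/366 = €487.9918
2016-04-27 to 2016-12-31: 249 days, exemption €150,000 → (€222,000 − €150,000) × 1.75% × 249/366 = €857.2131
Total = €1,546.5984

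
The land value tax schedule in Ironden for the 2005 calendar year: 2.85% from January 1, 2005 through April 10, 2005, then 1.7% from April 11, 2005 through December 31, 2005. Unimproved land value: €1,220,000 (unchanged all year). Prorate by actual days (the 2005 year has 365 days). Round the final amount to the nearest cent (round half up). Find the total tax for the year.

January 1 – April 10, 2005: 100 days at 2.85% → €1,220,000 × 2.85% × 100/365 = €9,526.0274
April 11 – December 31, 2005: 265 days at 1.7% → €1,220,000 × 1.7% × 265/365 = €15,057.8082
Total = €24,583.8356

€24,583.84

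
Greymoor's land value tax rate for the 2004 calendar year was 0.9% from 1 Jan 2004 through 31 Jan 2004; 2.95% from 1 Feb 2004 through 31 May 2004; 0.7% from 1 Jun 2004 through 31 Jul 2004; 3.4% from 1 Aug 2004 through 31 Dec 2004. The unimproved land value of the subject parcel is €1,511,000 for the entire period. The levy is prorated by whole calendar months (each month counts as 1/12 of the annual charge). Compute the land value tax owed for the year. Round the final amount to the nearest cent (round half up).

1 Jan – 31 Jan 2004: 1 month at 0.9% → €1,511,000 × 0.9% × 1/12 = €1,133.2500
1 Feb – 31 May 2004: 4 months at 2.95% → €1,511,000 × 2.95% × 4/12 = €14,858.1667
1 Jun – 31 Jul 2004: 2 months at 0.7% → €1,511,000 × 0.7% × 2/12 = €1,762.8333
1 Aug – 31 Dec 2004: 5 months at 3.4% → €1,511,000 × 3.4% × 5/12 = €21,405.8333
Total = €39,160.0833

€39,160.08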